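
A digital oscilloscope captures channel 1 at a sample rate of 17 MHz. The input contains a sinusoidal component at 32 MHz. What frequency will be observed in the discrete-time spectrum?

32 MHz mod fs = 15 MHz.
15 MHz > fs/2 = 8.5 MHz, folds to fs − 15 MHz = 2 MHz.

2 MHz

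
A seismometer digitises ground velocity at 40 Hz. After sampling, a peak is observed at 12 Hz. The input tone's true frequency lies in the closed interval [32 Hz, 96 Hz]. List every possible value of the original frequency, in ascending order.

Frequencies that alias to 12 Hz are k·fs ± 12 Hz for integer k ≥ 0.
k=0: 12 Hz.
k=1: 28 Hz, 52 Hz.
k=2: 68 Hz, 92 Hz.
k=3: 108 Hz, 132 Hz.
Within [32 Hz, 96 Hz]: 52 Hz, 68 Hz, 92 Hz.

52 Hz, 68 Hz, 92 Hz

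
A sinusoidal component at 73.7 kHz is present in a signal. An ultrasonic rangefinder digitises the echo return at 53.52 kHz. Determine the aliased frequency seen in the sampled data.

20.18 kHz

73.7 kHz mod fs = 20.18 kHz.
20.18 kHz ≤ fs/2 = 26.76 kHz, appears at 20.18 kHz.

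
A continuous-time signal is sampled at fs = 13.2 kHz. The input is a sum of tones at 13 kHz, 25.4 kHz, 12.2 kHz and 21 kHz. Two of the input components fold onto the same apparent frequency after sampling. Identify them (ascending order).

12.2 kHz, 25.4 kHz

fs/2 = 6.6 kHz.
13 kHz > fs/2 = 6.6 kHz, folds to fs − 13 kHz = 0.2 kHz.
25.4 kHz mod fs = 12.2 kHz.
12.2 kHz > fs/2 = 6.6 kHz, folds to fs − 12.2 kHz = 1 kHz.
12.2 kHz > fs/2 = 6.6 kHz, folds to fs − 12.2 kHz = 1 kHz.
21 kHz mod fs = 7.8 kHz.
7.8 kHz > fs/2 = 6.6 kHz, folds to fs − 7.8 kHz = 5.4 kHz.
12.2 kHz and 25.4 kHz both map to 1 kHz.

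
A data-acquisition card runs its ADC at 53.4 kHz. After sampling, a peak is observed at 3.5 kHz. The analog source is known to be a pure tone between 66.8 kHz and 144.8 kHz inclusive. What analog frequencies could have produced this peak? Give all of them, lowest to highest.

Frequencies that alias to 3.5 kHz are k·fs ± 3.5 kHz for integer k ≥ 0.
k=0: 3.5 kHz.
k=1: 49.9 kHz, 56.9 kHz.
k=2: 103.3 kHz, 110.3 kHz.
k=3: 156.7 kHz, 163.7 kHz.
Within [66.8 kHz, 144.8 kHz]: 103.3 kHz, 110.3 kHz.

103.3 kHz, 110.3 kHz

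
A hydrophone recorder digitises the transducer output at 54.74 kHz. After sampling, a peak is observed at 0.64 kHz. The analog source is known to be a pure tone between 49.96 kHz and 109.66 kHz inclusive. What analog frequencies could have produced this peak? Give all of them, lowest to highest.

54.1 kHz, 55.38 kHz, 108.84 kHz

Frequencies that alias to 0.64 kHz are k·fs ± 0.64 kHz for integer k ≥ 0.
k=0: 0.64 kHz.
k=1: 54.1 kHz, 55.38 kHz.
k=2: 108.84 kHz, 110.12 kHz.
k=3: 163.58 kHz, 164.86 kHz.
Within [49.96 kHz, 109.66 kHz]: 54.1 kHz, 55.38 kHz, 108.84 kHz.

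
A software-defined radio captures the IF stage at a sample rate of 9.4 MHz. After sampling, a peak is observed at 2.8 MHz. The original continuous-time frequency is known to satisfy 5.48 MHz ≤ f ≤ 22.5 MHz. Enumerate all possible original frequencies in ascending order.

6.6 MHz, 12.2 MHz, 16 MHz, 21.6 MHz

Frequencies that alias to 2.8 MHz are k·fs ± 2.8 MHz for integer k ≥ 0.
k=0: 2.8 MHz.
k=1: 6.6 MHz, 12.2 MHz.
k=2: 16 MHz, 21.6 MHz.
k=3: 25.4 MHz, 31 MHz.
Within [5.48 MHz, 22.5 MHz]: 6.6 MHz, 12.2 MHz, 16 MHz, 21.6 MHz.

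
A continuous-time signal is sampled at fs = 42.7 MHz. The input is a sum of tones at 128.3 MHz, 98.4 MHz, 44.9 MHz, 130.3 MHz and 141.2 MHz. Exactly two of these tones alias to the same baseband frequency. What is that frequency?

2.2 MHz

fs/2 = 21.35 MHz.
128.3 MHz mod fs = 0.2 MHz.
0.2 MHz ≤ fs/2 = 21.35 MHz, appears at 0.2 MHz.
98.4 MHz mod fs = 13 MHz.
13 MHz ≤ fs/2 = 21.35 MHz, appears at 13 MHz.
44.9 MHz mod fs = 2.2 MHz.
2.2 MHz ≤ fs/2 = 21.35 MHz, appears at 2.2 MHz.
130.3 MHz mod fs = 2.2 MHz.
2.2 MHz ≤ fs/2 = 21.35 MHz, appears at 2.2 MHz.
141.2 MHz mod fs = 13.1 MHz.
13.1 MHz ≤ fs/2 = 21.35 MHz, appears at 13.1 MHz.
44.9 MHz and 130.3 MHz both map to 2.2 MHz.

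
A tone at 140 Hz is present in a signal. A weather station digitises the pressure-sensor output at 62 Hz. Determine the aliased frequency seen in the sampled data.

16 Hz

140 Hz mod fs = 16 Hz.
16 Hz ≤ fs/2 = 31 Hz, appears at 16 Hz.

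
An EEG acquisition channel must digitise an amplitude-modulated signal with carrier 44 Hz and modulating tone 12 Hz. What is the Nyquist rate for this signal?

AM sidebands sit at fc ± fm = 32 Hz and 56 Hz.
Highest-frequency component: 56 Hz.
Nyquist rate = 2 × 56 Hz = 112 Hz.

112 Hz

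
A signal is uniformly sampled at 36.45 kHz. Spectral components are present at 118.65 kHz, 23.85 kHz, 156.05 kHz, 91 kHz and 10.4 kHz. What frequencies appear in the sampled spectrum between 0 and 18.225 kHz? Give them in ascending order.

fs/2 = 18.225 kHz.
118.65 kHz mod fs = 9.3 kHz.
9.3 kHz ≤ fs/2 = 18.225 kHz, appears at 9.3 kHz.
23.85 kHz > fs/2 = 18.225 kHz, folds to fs − 23.85 kHz = 12.6 kHz.
156.05 kHz mod fs = 10.25 kHz.
10.25 kHz ≤ fs/2 = 18.225 kHz, appears at 10.25 kHz.
91 kHz mod fs = 18.1 kHz.
18.1 kHz ≤ fs/2 = 18.225 kHz, appears at 18.1 kHz.
10.4 kHz ≤ fs/2 = 18.225 kHz, passes unchanged.
Distinct values: {9.3 kHz, 10.25 kHz, 10.4 kHz, 12.6 kHz, 18.1 kHz}.

9.3 kHz, 10.25 kHz, 10.4 kHz, 12.6 kHz, 18.1 kHz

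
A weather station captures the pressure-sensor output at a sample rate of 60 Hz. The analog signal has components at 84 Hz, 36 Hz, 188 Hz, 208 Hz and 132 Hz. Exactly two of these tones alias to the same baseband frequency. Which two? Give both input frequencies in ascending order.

fs/2 = 30 Hz.
84 Hz mod fs = 24 Hz.
24 Hz ≤ fs/2 = 30 Hz, appears at 24 Hz.
36 Hz > fs/2 = 30 Hz, folds to fs − 36 Hz = 24 Hz.
188 Hz mod fs = 8 Hz.
8 Hz ≤ fs/2 = 30 Hz, appears at 8 Hz.
208 Hz mod fs = 28 Hz.
28 Hz ≤ fs/2 = 30 Hz, appears at 28 Hz.
132 Hz mod fs = 12 Hz.
12 Hz ≤ fs/2 = 30 Hz, appears at 12 Hz.
36 Hz and 84 Hz both map to 24 Hz.

36 Hz, 84 Hz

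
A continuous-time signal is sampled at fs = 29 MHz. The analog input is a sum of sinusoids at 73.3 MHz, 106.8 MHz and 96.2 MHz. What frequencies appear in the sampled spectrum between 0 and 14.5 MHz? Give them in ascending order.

9.2 MHz, 13.7 MHz

fs/2 = 14.5 MHz.
73.3 MHz mod fs = 15.3 MHz.
15.3 MHz > fs/2 = 14.5 MHz, folds to fs − 15.3 MHz = 13.7 MHz.
106.8 MHz mod fs = 19.8 MHz.
19.8 MHz > fs/2 = 14.5 MHz, folds to fs − 19.8 MHz = 9.2 MHz.
96.2 MHz mod fs = 9.2 MHz.
9.2 MHz ≤ fs/2 = 14.5 MHz, appears at 9.2 MHz.
Distinct values: {9.2 MHz, 13.7 MHz}.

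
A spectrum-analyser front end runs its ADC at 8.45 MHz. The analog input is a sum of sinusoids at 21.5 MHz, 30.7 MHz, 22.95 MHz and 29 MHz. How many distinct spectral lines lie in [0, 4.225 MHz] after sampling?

fs/2 = 4.225 MHz.
21.5 MHz mod fs = 4.6 MHz.
4.6 MHz > fs/2 = 4.225 MHz, folds to fs − 4.6 MHz = 3.85 MHz.
30.7 MHz mod fs = 5.35 MHz.
5.35 MHz > fs/2 = 4.225 MHz, folds to fs − 5.35 MHz = 3.1 MHz.
22.95 MHz mod fs = 6.05 MHz.
6.05 MHz > fs/2 = 4.225 MHz, folds to fs − 6.05 MHz = 2.4 MHz.
29 MHz mod fs = 3.65 MHz.
3.65 MHz ≤ fs/2 = 4.225 MHz, appears at 3.65 MHz.
Distinct values: {2.4 MHz, 3.1 MHz, 3.65 MHz, 3.85 MHz} → 4.

4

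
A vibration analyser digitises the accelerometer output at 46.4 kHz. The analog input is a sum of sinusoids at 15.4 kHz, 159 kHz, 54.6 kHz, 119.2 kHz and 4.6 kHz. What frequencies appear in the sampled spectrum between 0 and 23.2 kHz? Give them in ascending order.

4.6 kHz, 8.2 kHz, 15.4 kHz, 19.8 kHz, 20 kHz

fs/2 = 23.2 kHz.
15.4 kHz ≤ fs/2 = 23.2 kHz, passes unchanged.
159 kHz mod fs = 19.8 kHz.
19.8 kHz ≤ fs/2 = 23.2 kHz, appears at 19.8 kHz.
54.6 kHz mod fs = 8.2 kHz.
8.2 kHz ≤ fs/2 = 23.2 kHz, appears at 8.2 kHz.
119.2 kHz mod fs = 26.4 kHz.
26.4 kHz > fs/2 = 23.2 kHz, folds to fs − 26.4 kHz = 20 kHz.
4.6 kHz ≤ fs/2 = 23.2 kHz, passes unchanged.
Distinct values: {4.6 kHz, 8.2 kHz, 15.4 kHz, 19.8 kHz, 20 kHz}.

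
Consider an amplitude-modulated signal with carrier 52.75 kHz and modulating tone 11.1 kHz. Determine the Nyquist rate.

AM sidebands sit at fc ± fm = 41.65 kHz and 63.85 kHz.
Highest-frequency component: 63.85 kHz.
Nyquist rate = 2 × 63.85 kHz = 127.7 kHz.

127.7 kHz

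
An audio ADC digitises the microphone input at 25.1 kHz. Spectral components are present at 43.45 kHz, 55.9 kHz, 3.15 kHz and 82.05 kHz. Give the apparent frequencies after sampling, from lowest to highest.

fs/2 = 12.55 kHz.
43.45 kHz mod fs = 18.35 kHz.
18.35 kHz > fs/2 = 12.55 kHz, folds to fs − 18.35 kHz = 6.75 kHz.
55.9 kHz mod fs = 5.7 kHz.
5.7 kHz ≤ fs/2 = 12.55 kHz, appears at 5.7 kHz.
3.15 kHz ≤ fs/2 = 12.55 kHz, passes unchanged.
82.05 kHz mod fs = 6.75 kHz.
6.75 kHz ≤ fs/2 = 12.55 kHz, appears at 6.75 kHz.
Distinct values: {3.15 kHz, 5.7 kHz, 6.75 kHz}.

3.15 kHz, 5.7 kHz, 6.75 kHz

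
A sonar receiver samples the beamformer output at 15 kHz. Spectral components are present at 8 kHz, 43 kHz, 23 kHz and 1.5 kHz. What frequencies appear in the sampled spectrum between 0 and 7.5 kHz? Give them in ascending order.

1.5 kHz, 2 kHz, 7 kHz

fs/2 = 7.5 kHz.
8 kHz > fs/2 = 7.5 kHz, folds to fs − 8 kHz = 7 kHz.
43 kHz mod fs = 13 kHz.
13 kHz > fs/2 = 7.5 kHz, folds to fs − 13 kHz = 2 kHz.
23 kHz mod fs = 8 kHz.
8 kHz > fs/2 = 7.5 kHz, folds to fs − 8 kHz = 7 kHz.
1.5 kHz ≤ fs/2 = 7.5 kHz, passes unchanged.
Distinct values: {1.5 kHz, 2 kHz, 7 kHz}.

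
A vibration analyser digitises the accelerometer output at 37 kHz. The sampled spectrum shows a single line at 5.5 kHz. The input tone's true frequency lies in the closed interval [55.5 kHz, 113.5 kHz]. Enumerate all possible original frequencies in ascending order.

Frequencies that alias to 5.5 kHz are k·fs ± 5.5 kHz for integer k ≥ 0.
k=0: 5.5 kHz.
k=1: 31.5 kHz, 42.5 kHz.
k=2: 68.5 kHz, 79.5 kHz.
k=3: 105.5 kHz, 116.5 kHz.
k=4: 142.5 kHz, 153.5 kHz.
Within [55.5 kHz, 113.5 kHz]: 68.5 kHz, 79.5 kHz, 105.5 kHz.

68.5 kHz, 79.5 kHz, 105.5 kHz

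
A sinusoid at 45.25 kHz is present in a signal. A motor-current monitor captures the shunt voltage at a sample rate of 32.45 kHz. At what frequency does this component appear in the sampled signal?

45.25 kHz mod fs = 12.8 kHz.
12.8 kHz ≤ fs/2 = 16.225 kHz, appears at 12.8 kHz.

12.8 kHz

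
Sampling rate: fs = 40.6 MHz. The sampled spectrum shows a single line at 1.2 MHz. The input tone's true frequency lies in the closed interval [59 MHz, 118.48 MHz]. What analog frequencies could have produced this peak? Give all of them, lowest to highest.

Frequencies that alias to 1.2 MHz are k·fs ± 1.2 MHz for integer k ≥ 0.
k=0: 1.2 MHz.
k=1: 39.4 MHz, 41.8 MHz.
k=2: 80 MHz, 82.4 MHz.
k=3: 120.6 MHz, 123 MHz.
Within [59 MHz, 118.48 MHz]: 80 MHz, 82.4 MHz.

80 MHz, 82.4 MHz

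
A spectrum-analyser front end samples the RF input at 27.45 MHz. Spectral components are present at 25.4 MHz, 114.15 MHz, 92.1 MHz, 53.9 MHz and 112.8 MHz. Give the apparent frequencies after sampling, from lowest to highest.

1 MHz, 2.05 MHz, 3 MHz, 4.35 MHz, 9.75 MHz

fs/2 = 13.725 MHz.
25.4 MHz > fs/2 = 13.725 MHz, folds to fs − 25.4 MHz = 2.05 MHz.
114.15 MHz mod fs = 4.35 MHz.
4.35 MHz ≤ fs/2 = 13.725 MHz, appears at 4.35 MHz.
92.1 MHz mod fs = 9.75 MHz.
9.75 MHz ≤ fs/2 = 13.725 MHz, appears at 9.75 MHz.
53.9 MHz mod fs = 26.45 MHz.
26.45 MHz > fs/2 = 13.725 MHz, folds to fs − 26.45 MHz = 1 MHz.
112.8 MHz mod fs = 3 MHz.
3 MHz ≤ fs/2 = 13.725 MHz, appears at 3 MHz.
Distinct values: {1 MHz, 2.05 MHz, 3 MHz, 4.35 MHz, 9.75 MHz}.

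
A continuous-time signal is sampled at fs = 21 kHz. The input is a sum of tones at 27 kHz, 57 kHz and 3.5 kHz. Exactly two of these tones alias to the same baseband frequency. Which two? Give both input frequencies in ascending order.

fs/2 = 10.5 kHz.
27 kHz mod fs = 6 kHz.
6 kHz ≤ fs/2 = 10.5 kHz, appears at 6 kHz.
57 kHz mod fs = 15 kHz.
15 kHz > fs/2 = 10.5 kHz, folds to fs − 15 kHz = 6 kHz.
3.5 kHz ≤ fs/2 = 10.5 kHz, passes unchanged.
27 kHz and 57 kHz both map to 6 kHz.

27 kHz, 57 kHz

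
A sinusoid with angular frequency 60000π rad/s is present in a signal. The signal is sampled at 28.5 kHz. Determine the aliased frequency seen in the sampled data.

ω = 60000π rad/s → f = ω/(2π) = 30000 Hz = 30 kHz.
30 kHz mod fs = 1.5 kHz.
1.5 kHz ≤ fs/2 = 14.25 kHz, appears at 1.5 kHz.

1.5 kHz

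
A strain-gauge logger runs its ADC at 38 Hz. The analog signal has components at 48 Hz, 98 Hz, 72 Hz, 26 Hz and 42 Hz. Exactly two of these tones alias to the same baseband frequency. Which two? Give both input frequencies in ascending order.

fs/2 = 19 Hz.
48 Hz mod fs = 10 Hz.
10 Hz ≤ fs/2 = 19 Hz, appears at 10 Hz.
98 Hz mod fs = 22 Hz.
22 Hz > fs/2 = 19 Hz, folds to fs − 22 Hz = 16 Hz.
72 Hz mod fs = 34 Hz.
34 Hz > fs/2 = 19 Hz, folds to fs − 34 Hz = 4 Hz.
26 Hz > fs/2 = 19 Hz, folds to fs − 26 Hz = 12 Hz.
42 Hz mod fs = 4 Hz.
4 Hz ≤ fs/2 = 19 Hz, appears at 4 Hz.
42 Hz and 72 Hz both map to 4 Hz.

42 Hz, 72 Hz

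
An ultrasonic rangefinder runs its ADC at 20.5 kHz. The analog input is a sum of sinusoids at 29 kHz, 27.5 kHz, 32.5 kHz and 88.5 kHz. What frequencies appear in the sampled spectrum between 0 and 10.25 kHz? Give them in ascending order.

fs/2 = 10.25 kHz.
29 kHz mod fs = 8.5 kHz.
8.5 kHz ≤ fs/2 = 10.25 kHz, appears at 8.5 kHz.
27.5 kHz mod fs = 7 kHz.
7 kHz ≤ fs/2 = 10.25 kHz, appears at 7 kHz.
32.5 kHz mod fs = 12 kHz.
12 kHz > fs/2 = 10.25 kHz, folds to fs − 12 kHz = 8.5 kHz.
88.5 kHz mod fs = 6.5 kHz.
6.5 kHz ≤ fs/2 = 10.25 kHz, appears at 6.5 kHz.
Distinct values: {6.5 kHz, 7 kHz, 8.5 kHz}.

6.5 kHz, 7 kHz, 8.5 kHz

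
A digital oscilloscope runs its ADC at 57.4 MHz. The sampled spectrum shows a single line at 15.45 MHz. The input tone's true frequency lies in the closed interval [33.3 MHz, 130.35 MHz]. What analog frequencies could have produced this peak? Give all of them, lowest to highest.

Frequencies that alias to 15.45 MHz are k·fs ± 15.45 MHz for integer k ≥ 0.
k=0: 15.45 MHz.
k=1: 41.95 MHz, 72.85 MHz.
k=2: 99.35 MHz, 130.25 MHz.
k=3: 156.75 MHz, 187.65 MHz.
Within [33.3 MHz, 130.35 MHz]: 41.95 MHz, 72.85 MHz, 99.35 MHz, 130.25 MHz.

41.95 MHz, 72.85 MHz, 99.35 MHz, 130.25 MHz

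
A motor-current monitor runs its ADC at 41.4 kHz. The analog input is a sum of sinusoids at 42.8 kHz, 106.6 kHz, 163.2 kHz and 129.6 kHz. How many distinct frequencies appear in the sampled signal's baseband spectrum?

fs/2 = 20.7 kHz.
42.8 kHz mod fs = 1.4 kHz.
1.4 kHz ≤ fs/2 = 20.7 kHz, appears at 1.4 kHz.
106.6 kHz mod fs = 23.8 kHz.
23.8 kHz > fs/2 = 20.7 kHz, folds to fs − 23.8 kHz = 17.6 kHz.
163.2 kHz mod fs = 39 kHz.
39 kHz > fs/2 = 20.7 kHz, folds to fs − 39 kHz = 2.4 kHz.
129.6 kHz mod fs = 5.4 kHz.
5.4 kHz ≤ fs/2 = 20.7 kHz, appears at 5.4 kHz.
Distinct values: {1.4 kHz, 2.4 kHz, 5.4 kHz, 17.6 kHz} → 4.

4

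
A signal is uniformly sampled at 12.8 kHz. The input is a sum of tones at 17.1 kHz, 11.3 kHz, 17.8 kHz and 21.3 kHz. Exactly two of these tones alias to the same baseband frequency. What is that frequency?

fs/2 = 6.4 kHz.
17.1 kHz mod fs = 4.3 kHz.
4.3 kHz ≤ fs/2 = 6.4 kHz, appears at 4.3 kHz.
11.3 kHz > fs/2 = 6.4 kHz, folds to fs − 11.3 kHz = 1.5 kHz.
17.8 kHz mod fs = 5 kHz.
5 kHz ≤ fs/2 = 6.4 kHz, appears at 5 kHz.
21.3 kHz mod fs = 8.5 kHz.
8.5 kHz > fs/2 = 6.4 kHz, folds to fs − 8.5 kHz = 4.3 kHz.
17.1 kHz and 21.3 kHz both map to 4.3 kHz.

4.3 kHz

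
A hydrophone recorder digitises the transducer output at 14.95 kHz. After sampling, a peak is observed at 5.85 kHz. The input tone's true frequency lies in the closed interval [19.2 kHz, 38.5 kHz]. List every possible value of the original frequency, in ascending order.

Frequencies that alias to 5.85 kHz are k·fs ± 5.85 kHz for integer k ≥ 0.
k=0: 5.85 kHz.
k=1: 9.1 kHz, 20.8 kHz.
k=2: 24.05 kHz, 35.75 kHz.
k=3: 39 kHz, 50.7 kHz.
Within [19.2 kHz, 38.5 kHz]: 20.8 kHz, 24.05 kHz, 35.75 kHz.

20.8 kHz, 24.05 kHz, 35.75 kHz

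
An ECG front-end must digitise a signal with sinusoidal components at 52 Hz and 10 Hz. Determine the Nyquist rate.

Highest-frequency component: 52 Hz.
Nyquist rate = 2 × 52 Hz = 104 Hz.

104 Hz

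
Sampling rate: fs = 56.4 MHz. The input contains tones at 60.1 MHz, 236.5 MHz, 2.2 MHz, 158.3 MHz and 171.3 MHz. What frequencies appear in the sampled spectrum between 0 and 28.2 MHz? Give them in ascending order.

fs/2 = 28.2 MHz.
60.1 MHz mod fs = 3.7 MHz.
3.7 MHz ≤ fs/2 = 28.2 MHz, appears at 3.7 MHz.
236.5 MHz mod fs = 10.9 MHz.
10.9 MHz ≤ fs/2 = 28.2 MHz, appears at 10.9 MHz.
2.2 MHz ≤ fs/2 = 28.2 MHz, passes unchanged.
158.3 MHz mod fs = 45.5 MHz.
45.5 MHz > fs/2 = 28.2 MHz, folds to fs − 45.5 MHz = 10.9 MHz.
171.3 MHz mod fs = 2.1 MHz.
2.1 MHz ≤ fs/2 = 28.2 MHz, appears at 2.1 MHz.
Distinct values: {2.1 MHz, 2.2 MHz, 3.7 MHz, 10.9 MHz}.

2.1 MHz, 2.2 MHz, 3.7 MHz, 10.9 MHz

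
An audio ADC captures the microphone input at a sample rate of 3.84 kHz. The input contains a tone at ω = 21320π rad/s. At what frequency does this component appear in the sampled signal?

ω = 21320π rad/s → f = ω/(2π) = 10660 Hz = 10.66 kHz.
10.66 kHz mod fs = 2.98 kHz.
2.98 kHz > fs/2 = 1.92 kHz, folds to fs − 2.98 kHz = 0.86 kHz.

0.86 kHz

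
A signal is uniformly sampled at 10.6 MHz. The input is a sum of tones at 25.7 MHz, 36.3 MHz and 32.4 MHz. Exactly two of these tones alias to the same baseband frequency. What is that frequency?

fs/2 = 5.3 MHz.
25.7 MHz mod fs = 4.5 MHz.
4.5 MHz ≤ fs/2 = 5.3 MHz, appears at 4.5 MHz.
36.3 MHz mod fs = 4.5 MHz.
4.5 MHz ≤ fs/2 = 5.3 MHz, appears at 4.5 MHz.
32.4 MHz mod fs = 0.6 MHz.
0.6 MHz ≤ fs/2 = 5.3 MHz, appears at 0.6 MHz.
25.7 MHz and 36.3 MHz both map to 4.5 MHz.

4.5 MHz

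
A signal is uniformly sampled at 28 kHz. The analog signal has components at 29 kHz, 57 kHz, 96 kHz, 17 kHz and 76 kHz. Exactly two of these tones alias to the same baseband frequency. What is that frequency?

1 kHz

fs/2 = 14 kHz.
29 kHz mod fs = 1 kHz.
1 kHz ≤ fs/2 = 14 kHz, appears at 1 kHz.
57 kHz mod fs = 1 kHz.
1 kHz ≤ fs/2 = 14 kHz, appears at 1 kHz.
96 kHz mod fs = 12 kHz.
12 kHz ≤ fs/2 = 14 kHz, appears at 12 kHz.
17 kHz > fs/2 = 14 kHz, folds to fs − 17 kHz = 11 kHz.
76 kHz mod fs = 20 kHz.
20 kHz > fs/2 = 14 kHz, folds to fs − 20 kHz = 8 kHz.
29 kHz and 57 kHz both map to 1 kHz.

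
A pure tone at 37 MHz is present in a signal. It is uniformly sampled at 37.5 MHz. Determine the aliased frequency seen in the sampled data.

0.5 MHz

37 MHz > fs/2 = 18.75 MHz, folds to fs − 37 MHz = 0.5 MHz.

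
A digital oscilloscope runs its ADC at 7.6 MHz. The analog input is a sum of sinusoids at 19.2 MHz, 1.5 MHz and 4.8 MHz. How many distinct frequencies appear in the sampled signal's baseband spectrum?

fs/2 = 3.8 MHz.
19.2 MHz mod fs = 4 MHz.
4 MHz > fs/2 = 3.8 MHz, folds to fs − 4 MHz = 3.6 MHz.
1.5 MHz ≤ fs/2 = 3.8 MHz, passes unchanged.
4.8 MHz > fs/2 = 3.8 MHz, folds to fs − 4.8 MHz = 2.8 MHz.
Distinct values: {1.5 MHz, 2.8 MHz, 3.6 MHz} → 3.

3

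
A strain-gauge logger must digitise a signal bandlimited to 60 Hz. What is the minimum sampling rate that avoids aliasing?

120 Hz

Nyquist rate = 2 × 60 Hz = 120 Hz.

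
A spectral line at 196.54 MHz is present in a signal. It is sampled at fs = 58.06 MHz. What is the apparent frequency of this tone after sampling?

196.54 MHz mod fs = 22.36 MHz.
22.36 MHz ≤ fs/2 = 29.03 MHz, appears at 22.36 MHz.

22.36 MHz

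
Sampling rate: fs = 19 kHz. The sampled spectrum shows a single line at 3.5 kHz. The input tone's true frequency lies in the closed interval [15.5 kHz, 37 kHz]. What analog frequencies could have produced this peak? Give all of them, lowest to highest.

Frequencies that alias to 3.5 kHz are k·fs ± 3.5 kHz for integer k ≥ 0.
k=0: 3.5 kHz.
k=1: 15.5 kHz, 22.5 kHz.
k=2: 34.5 kHz, 41.5 kHz.
k=3: 53.5 kHz, 60.5 kHz.
Within [15.5 kHz, 37 kHz]: 15.5 kHz, 22.5 kHz, 34.5 kHz.

15.5 kHz, 22.5 kHz, 34.5 kHz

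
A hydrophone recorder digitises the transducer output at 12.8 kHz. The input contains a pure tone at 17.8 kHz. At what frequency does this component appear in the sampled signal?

5 kHz

17.8 kHz mod fs = 5 kHz.
5 kHz ≤ fs/2 = 6.4 kHz, appears at 5 kHz.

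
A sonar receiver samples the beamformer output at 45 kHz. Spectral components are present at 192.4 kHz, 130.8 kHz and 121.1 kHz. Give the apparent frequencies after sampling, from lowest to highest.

fs/2 = 22.5 kHz.
192.4 kHz mod fs = 12.4 kHz.
12.4 kHz ≤ fs/2 = 22.5 kHz, appears at 12.4 kHz.
130.8 kHz mod fs = 40.8 kHz.
40.8 kHz > fs/2 = 22.5 kHz, folds to fs − 40.8 kHz = 4.2 kHz.
121.1 kHz mod fs = 31.1 kHz.
31.1 kHz > fs/2 = 22.5 kHz, folds to fs − 31.1 kHz = 13.9 kHz.
Distinct values: {4.2 kHz, 12.4 kHz, 13.9 kHz}.

4.2 kHz, 12.4 kHz, 13.9 kHz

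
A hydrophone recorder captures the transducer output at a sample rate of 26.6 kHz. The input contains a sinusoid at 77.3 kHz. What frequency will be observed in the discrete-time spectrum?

2.5 kHz

77.3 kHz mod fs = 24.1 kHz.
24.1 kHz > fs/2 = 13.3 kHz, folds to fs − 24.1 kHz = 2.5 kHz.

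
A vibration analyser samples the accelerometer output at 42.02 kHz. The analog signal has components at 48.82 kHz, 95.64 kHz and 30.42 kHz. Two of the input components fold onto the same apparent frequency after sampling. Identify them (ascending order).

30.42 kHz, 95.64 kHz

fs/2 = 21.01 kHz.
48.82 kHz mod fs = 6.8 kHz.
6.8 kHz ≤ fs/2 = 21.01 kHz, appears at 6.8 kHz.
95.64 kHz mod fs = 11.6 kHz.
11.6 kHz ≤ fs/2 = 21.01 kHz, appears at 11.6 kHz.
30.42 kHz > fs/2 = 21.01 kHz, folds to fs − 30.42 kHz = 11.6 kHz.
30.42 kHz and 95.64 kHz both map to 11.6 kHz.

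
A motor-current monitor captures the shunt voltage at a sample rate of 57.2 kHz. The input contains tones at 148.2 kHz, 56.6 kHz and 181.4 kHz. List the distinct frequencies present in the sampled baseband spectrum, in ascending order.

fs/2 = 28.6 kHz.
148.2 kHz mod fs = 33.8 kHz.
33.8 kHz > fs/2 = 28.6 kHz, folds to fs − 33.8 kHz = 23.4 kHz.
56.6 kHz > fs/2 = 28.6 kHz, folds to fs − 56.6 kHz = 0.6 kHz.
181.4 kHz mod fs = 9.8 kHz.
9.8 kHz ≤ fs/2 = 28.6 kHz, appears at 9.8 kHz.
Distinct values: {0.6 kHz, 9.8 kHz, 23.4 kHz}.

0.6 kHz, 9.8 kHz, 23.4 kHz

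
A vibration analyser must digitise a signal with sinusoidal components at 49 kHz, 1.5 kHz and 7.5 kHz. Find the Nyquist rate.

98 kHz

Highest-frequency component: 49 kHz.
Nyquist rate = 2 × 49 kHz = 98 kHz.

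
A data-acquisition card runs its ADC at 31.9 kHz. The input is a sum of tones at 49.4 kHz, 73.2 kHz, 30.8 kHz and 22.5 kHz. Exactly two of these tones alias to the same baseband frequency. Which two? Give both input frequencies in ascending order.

fs/2 = 15.95 kHz.
49.4 kHz mod fs = 17.5 kHz.
17.5 kHz > fs/2 = 15.95 kHz, folds to fs − 17.5 kHz = 14.4 kHz.
73.2 kHz mod fs = 9.4 kHz.
9.4 kHz ≤ fs/2 = 15.95 kHz, appears at 9.4 kHz.
30.8 kHz > fs/2 = 15.95 kHz, folds to fs − 30.8 kHz = 1.1 kHz.
22.5 kHz > fs/2 = 15.95 kHz, folds to fs − 22.5 kHz = 9.4 kHz.
22.5 kHz and 73.2 kHz both map to 9.4 kHz.

22.5 kHz, 73.2 kHz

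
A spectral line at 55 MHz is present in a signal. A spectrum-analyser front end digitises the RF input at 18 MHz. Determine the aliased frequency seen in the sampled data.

1 MHz

55 MHz mod fs = 1 MHz.
1 MHz ≤ fs/2 = 9 MHz, appears at 1 MHz.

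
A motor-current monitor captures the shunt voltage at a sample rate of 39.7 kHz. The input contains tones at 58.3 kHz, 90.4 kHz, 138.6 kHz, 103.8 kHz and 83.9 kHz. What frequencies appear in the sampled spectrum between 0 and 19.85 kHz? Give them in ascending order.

fs/2 = 19.85 kHz.
58.3 kHz mod fs = 18.6 kHz.
18.6 kHz ≤ fs/2 = 19.85 kHz, appears at 18.6 kHz.
90.4 kHz mod fs = 11 kHz.
11 kHz ≤ fs/2 = 19.85 kHz, appears at 11 kHz.
138.6 kHz mod fs = 19.5 kHz.
19.5 kHz ≤ fs/2 = 19.85 kHz, appears at 19.5 kHz.
103.8 kHz mod fs = 24.4 kHz.
24.4 kHz > fs/2 = 19.85 kHz, folds to fs − 24.4 kHz = 15.3 kHz.
83.9 kHz mod fs = 4.5 kHz.
4.5 kHz ≤ fs/2 = 19.85 kHz, appears at 4.5 kHz.
Distinct values: {4.5 kHz, 11 kHz, 15.3 kHz, 18.6 kHz, 19.5 kHz}.

4.5 kHz, 11 kHz, 15.3 kHz, 18.6 kHz, 19.5 kHz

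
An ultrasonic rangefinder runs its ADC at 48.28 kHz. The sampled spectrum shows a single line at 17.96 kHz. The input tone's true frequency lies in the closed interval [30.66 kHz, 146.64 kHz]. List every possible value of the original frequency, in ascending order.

Frequencies that alias to 17.96 kHz are k·fs ± 17.96 kHz for integer k ≥ 0.
k=0: 17.96 kHz.
k=1: 30.32 kHz, 66.24 kHz.
k=2: 78.6 kHz, 114.52 kHz.
k=3: 126.88 kHz, 162.8 kHz.
k=4: 175.16 kHz, 211.08 kHz.
Within [30.66 kHz, 146.64 kHz]: 66.24 kHz, 78.6 kHz, 114.52 kHz, 126.88 kHz.

66.24 kHz, 78.6 kHz, 114.52 kHz, 126.88 kHz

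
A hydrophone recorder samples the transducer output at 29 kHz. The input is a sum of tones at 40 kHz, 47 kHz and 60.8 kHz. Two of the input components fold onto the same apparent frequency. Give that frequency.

11 kHz

fs/2 = 14.5 kHz.
40 kHz mod fs = 11 kHz.
11 kHz ≤ fs/2 = 14.5 kHz, appears at 11 kHz.
47 kHz mod fs = 18 kHz.
18 kHz > fs/2 = 14.5 kHz, folds to fs − 18 kHz = 11 kHz.
60.8 kHz mod fs = 2.8 kHz.
2.8 kHz ≤ fs/2 = 14.5 kHz, appears at 2.8 kHz.
40 kHz and 47 kHz both map to 11 kHz.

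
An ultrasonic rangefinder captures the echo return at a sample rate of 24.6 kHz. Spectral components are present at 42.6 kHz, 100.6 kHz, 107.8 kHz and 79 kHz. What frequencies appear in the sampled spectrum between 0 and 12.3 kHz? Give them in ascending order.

2.2 kHz, 5.2 kHz, 6.6 kHz, 9.4 kHz

fs/2 = 12.3 kHz.
42.6 kHz mod fs = 18 kHz.
18 kHz > fs/2 = 12.3 kHz, folds to fs − 18 kHz = 6.6 kHz.
100.6 kHz mod fs = 2.2 kHz.
2.2 kHz ≤ fs/2 = 12.3 kHz, appears at 2.2 kHz.
107.8 kHz mod fs = 9.4 kHz.
9.4 kHz ≤ fs/2 = 12.3 kHz, appears at 9.4 kHz.
79 kHz mod fs = 5.2 kHz.
5.2 kHz ≤ fs/2 = 12.3 kHz, appears at 5.2 kHz.
Distinct values: {2.2 kHz, 5.2 kHz, 6.6 kHz, 9.4 kHz}.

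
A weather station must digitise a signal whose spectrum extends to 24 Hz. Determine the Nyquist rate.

Nyquist rate = 2 × 24 Hz = 48 Hz.

48 Hz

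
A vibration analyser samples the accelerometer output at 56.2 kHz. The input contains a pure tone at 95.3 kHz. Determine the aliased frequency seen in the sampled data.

95.3 kHz mod fs = 39.1 kHz.
39.1 kHz > fs/2 = 28.1 kHz, folds to fs − 39.1 kHz = 17.1 kHz.

17.1 kHz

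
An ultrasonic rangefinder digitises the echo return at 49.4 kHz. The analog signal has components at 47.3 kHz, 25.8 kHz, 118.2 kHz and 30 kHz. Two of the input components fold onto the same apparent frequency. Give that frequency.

19.4 kHz

fs/2 = 24.7 kHz.
47.3 kHz > fs/2 = 24.7 kHz, folds to fs − 47.3 kHz = 2.1 kHz.
25.8 kHz > fs/2 = 24.7 kHz, folds to fs − 25.8 kHz = 23.6 kHz.
118.2 kHz mod fs = 19.4 kHz.
19.4 kHz ≤ fs/2 = 24.7 kHz, appears at 19.4 kHz.
30 kHz > fs/2 = 24.7 kHz, folds to fs − 30 kHz = 19.4 kHz.
30 kHz and 118.2 kHz both map to 19.4 kHz.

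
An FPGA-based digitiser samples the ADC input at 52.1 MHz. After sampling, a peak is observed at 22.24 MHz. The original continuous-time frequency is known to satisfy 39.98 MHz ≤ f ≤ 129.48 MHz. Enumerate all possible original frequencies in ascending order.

74.34 MHz, 81.96 MHz, 126.44 MHz

Frequencies that alias to 22.24 MHz are k·fs ± 22.24 MHz for integer k ≥ 0.
k=0: 22.24 MHz.
k=1: 29.86 MHz, 74.34 MHz.
k=2: 81.96 MHz, 126.44 MHz.
k=3: 134.06 MHz, 178.54 MHz.
Within [39.98 MHz, 129.48 MHz]: 74.34 MHz, 81.96 MHz, 126.44 MHz.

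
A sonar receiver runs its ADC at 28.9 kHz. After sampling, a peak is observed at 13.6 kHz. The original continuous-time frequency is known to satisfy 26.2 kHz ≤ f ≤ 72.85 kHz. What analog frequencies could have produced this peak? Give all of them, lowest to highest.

42.5 kHz, 44.2 kHz, 71.4 kHz

Frequencies that alias to 13.6 kHz are k·fs ± 13.6 kHz for integer k ≥ 0.
k=0: 13.6 kHz.
k=1: 15.3 kHz, 42.5 kHz.
k=2: 44.2 kHz, 71.4 kHz.
k=3: 73.1 kHz, 100.3 kHz.
Within [26.2 kHz, 72.85 kHz]: 42.5 kHz, 44.2 kHz, 71.4 kHz.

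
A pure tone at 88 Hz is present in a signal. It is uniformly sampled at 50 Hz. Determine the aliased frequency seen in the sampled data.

88 Hz mod fs = 38 Hz.
38 Hz > fs/2 = 25 Hz, folds to fs − 38 Hz = 12 Hz.

12 Hz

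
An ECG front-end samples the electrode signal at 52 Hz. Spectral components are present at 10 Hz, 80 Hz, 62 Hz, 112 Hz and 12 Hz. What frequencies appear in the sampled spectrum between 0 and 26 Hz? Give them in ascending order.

8 Hz, 10 Hz, 12 Hz, 24 Hz

fs/2 = 26 Hz.
10 Hz ≤ fs/2 = 26 Hz, passes unchanged.
80 Hz mod fs = 28 Hz.
28 Hz > fs/2 = 26 Hz, folds to fs − 28 Hz = 24 Hz.
62 Hz mod fs = 10 Hz.
10 Hz ≤ fs/2 = 26 Hz, appears at 10 Hz.
112 Hz mod fs = 8 Hz.
8 Hz ≤ fs/2 = 26 Hz, appears at 8 Hz.
12 Hz ≤ fs/2 = 26 Hz, passes unchanged.
Distinct values: {8 Hz, 10 Hz, 12 Hz, 24 Hz}.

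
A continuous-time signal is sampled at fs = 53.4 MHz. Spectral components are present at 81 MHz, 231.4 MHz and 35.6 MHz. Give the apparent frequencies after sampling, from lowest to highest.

fs/2 = 26.7 MHz.
81 MHz mod fs = 27.6 MHz.
27.6 MHz > fs/2 = 26.7 MHz, folds to fs − 27.6 MHz = 25.8 MHz.
231.4 MHz mod fs = 17.8 MHz.
17.8 MHz ≤ fs/2 = 26.7 MHz, appears at 17.8 MHz.
35.6 MHz > fs/2 = 26.7 MHz, folds to fs − 35.6 MHz = 17.8 MHz.
Distinct values: {17.8 MHz, 25.8 MHz}.

17.8 MHz, 25.8 MHz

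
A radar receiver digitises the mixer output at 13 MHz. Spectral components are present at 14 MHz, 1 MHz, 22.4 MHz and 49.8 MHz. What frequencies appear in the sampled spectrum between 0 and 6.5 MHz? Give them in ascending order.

1 MHz, 2.2 MHz, 3.6 MHz

fs/2 = 6.5 MHz.
14 MHz mod fs = 1 MHz.
1 MHz ≤ fs/2 = 6.5 MHz, appears at 1 MHz.
1 MHz ≤ fs/2 = 6.5 MHz, passes unchanged.
22.4 MHz mod fs = 9.4 MHz.
9.4 MHz > fs/2 = 6.5 MHz, folds to fs − 9.4 MHz = 3.6 MHz.
49.8 MHz mod fs = 10.8 MHz.
10.8 MHz > fs/2 = 6.5 MHz, folds to fs − 10.8 MHz = 2.2 MHz.
Distinct values: {1 MHz, 2.2 MHz, 3.6 MHz}.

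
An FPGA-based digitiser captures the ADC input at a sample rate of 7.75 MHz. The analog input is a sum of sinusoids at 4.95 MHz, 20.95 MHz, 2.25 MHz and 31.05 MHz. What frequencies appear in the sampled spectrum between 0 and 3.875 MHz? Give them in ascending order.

fs/2 = 3.875 MHz.
4.95 MHz > fs/2 = 3.875 MHz, folds to fs − 4.95 MHz = 2.8 MHz.
20.95 MHz mod fs = 5.45 MHz.
5.45 MHz > fs/2 = 3.875 MHz, folds to fs − 5.45 MHz = 2.3 MHz.
2.25 MHz ≤ fs/2 = 3.875 MHz, passes unchanged.
31.05 MHz mod fs = 0.05 MHz.
0.05 MHz ≤ fs/2 = 3.875 MHz, appears at 0.05 MHz.
Distinct values: {0.05 MHz, 2.25 MHz, 2.3 MHz, 2.8 MHz}.

0.05 MHz, 2.25 MHz, 2.3 MHz, 2.8 MHz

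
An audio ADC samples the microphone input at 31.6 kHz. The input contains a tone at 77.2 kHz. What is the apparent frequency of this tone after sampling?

77.2 kHz mod fs = 14 kHz.
14 kHz ≤ fs/2 = 15.8 kHz, appears at 14 kHz.

14 kHz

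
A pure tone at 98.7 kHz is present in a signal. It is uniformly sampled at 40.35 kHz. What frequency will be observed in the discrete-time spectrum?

18 kHz

98.7 kHz mod fs = 18 kHz.
18 kHz ≤ fs/2 = 20.175 kHz, appears at 18 kHz.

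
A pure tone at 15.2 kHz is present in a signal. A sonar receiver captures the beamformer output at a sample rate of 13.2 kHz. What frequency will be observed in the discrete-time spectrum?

2 kHz

15.2 kHz mod fs = 2 kHz.
2 kHz ≤ fs/2 = 6.6 kHz, appears at 2 kHz.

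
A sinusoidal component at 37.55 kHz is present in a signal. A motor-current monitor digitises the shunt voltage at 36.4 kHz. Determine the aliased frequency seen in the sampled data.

1.15 kHz

37.55 kHz mod fs = 1.15 kHz.
1.15 kHz ≤ fs/2 = 18.2 kHz, appears at 1.15 kHz.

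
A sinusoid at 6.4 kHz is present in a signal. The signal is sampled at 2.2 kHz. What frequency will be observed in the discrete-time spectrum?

6.4 kHz mod fs = 2 kHz.
2 kHz > fs/2 = 1.1 kHz, folds to fs − 2 kHz = 0.2 kHz.

0.2 kHz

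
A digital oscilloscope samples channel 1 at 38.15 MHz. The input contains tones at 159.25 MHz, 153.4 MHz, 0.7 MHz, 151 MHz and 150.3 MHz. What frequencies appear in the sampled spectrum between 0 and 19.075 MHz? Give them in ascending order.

fs/2 = 19.075 MHz.
159.25 MHz mod fs = 6.65 MHz.
6.65 MHz ≤ fs/2 = 19.075 MHz, appears at 6.65 MHz.
153.4 MHz mod fs = 0.8 MHz.
0.8 MHz ≤ fs/2 = 19.075 MHz, appears at 0.8 MHz.
0.7 MHz ≤ fs/2 = 19.075 MHz, passes unchanged.
151 MHz mod fs = 36.55 MHz.
36.55 MHz > fs/2 = 19.075 MHz, folds to fs − 36.55 MHz = 1.6 MHz.
150.3 MHz mod fs = 35.85 MHz.
35.85 MHz > fs/2 = 19.075 MHz, folds to fs − 35.85 MHz = 2.3 MHz.
Distinct values: {0.7 MHz, 0.8 MHz, 1.6 MHz, 2.3 MHz, 6.65 MHz}.

0.7 MHz, 0.8 MHz, 1.6 MHz, 2.3 MHz, 6.65 MHz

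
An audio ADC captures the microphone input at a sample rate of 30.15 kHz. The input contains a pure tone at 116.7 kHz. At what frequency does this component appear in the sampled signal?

116.7 kHz mod fs = 26.25 kHz.
26.25 kHz > fs/2 = 15.075 kHz, folds to fs − 26.25 kHz = 3.9 kHz.

3.9 kHz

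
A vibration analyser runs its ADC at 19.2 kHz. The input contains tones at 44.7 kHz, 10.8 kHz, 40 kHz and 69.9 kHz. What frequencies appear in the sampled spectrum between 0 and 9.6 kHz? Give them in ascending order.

1.6 kHz, 6.3 kHz, 6.9 kHz, 8.4 kHz

fs/2 = 9.6 kHz.
44.7 kHz mod fs = 6.3 kHz.
6.3 kHz ≤ fs/2 = 9.6 kHz, appears at 6.3 kHz.
10.8 kHz > fs/2 = 9.6 kHz, folds to fs − 10.8 kHz = 8.4 kHz.
40 kHz mod fs = 1.6 kHz.
1.6 kHz ≤ fs/2 = 9.6 kHz, appears at 1.6 kHz.
69.9 kHz mod fs = 12.3 kHz.
12.3 kHz > fs/2 = 9.6 kHz, folds to fs − 12.3 kHz = 6.9 kHz.
Distinct values: {1.6 kHz, 6.3 kHz, 6.9 kHz, 8.4 kHz}.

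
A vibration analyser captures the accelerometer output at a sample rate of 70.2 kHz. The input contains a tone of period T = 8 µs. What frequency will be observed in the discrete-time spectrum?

T = 8 µs → f = 1/T = 125 kHz.
125 kHz mod fs = 54.8 kHz.
54.8 kHz > fs/2 = 35.1 kHz, folds to fs − 54.8 kHz = 15.4 kHz.

15.4 kHz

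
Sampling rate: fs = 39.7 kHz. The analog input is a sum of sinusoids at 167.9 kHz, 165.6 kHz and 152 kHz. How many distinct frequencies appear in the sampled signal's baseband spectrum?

fs/2 = 19.85 kHz.
167.9 kHz mod fs = 9.1 kHz.
9.1 kHz ≤ fs/2 = 19.85 kHz, appears at 9.1 kHz.
165.6 kHz mod fs = 6.8 kHz.
6.8 kHz ≤ fs/2 = 19.85 kHz, appears at 6.8 kHz.
152 kHz mod fs = 32.9 kHz.
32.9 kHz > fs/2 = 19.85 kHz, folds to fs − 32.9 kHz = 6.8 kHz.
Distinct values: {6.8 kHz, 9.1 kHz} → 2.

2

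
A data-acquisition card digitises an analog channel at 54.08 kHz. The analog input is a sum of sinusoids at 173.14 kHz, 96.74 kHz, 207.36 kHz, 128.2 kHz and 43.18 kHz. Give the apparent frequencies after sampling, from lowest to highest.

fs/2 = 27.04 kHz.
173.14 kHz mod fs = 10.9 kHz.
10.9 kHz ≤ fs/2 = 27.04 kHz, appears at 10.9 kHz.
96.74 kHz mod fs = 42.66 kHz.
42.66 kHz > fs/2 = 27.04 kHz, folds to fs − 42.66 kHz = 11.42 kHz.
207.36 kHz mod fs = 45.12 kHz.
45.12 kHz > fs/2 = 27.04 kHz, folds to fs − 45.12 kHz = 8.96 kHz.
128.2 kHz mod fs = 20.04 kHz.
20.04 kHz ≤ fs/2 = 27.04 kHz, appears at 20.04 kHz.
43.18 kHz > fs/2 = 27.04 kHz, folds to fs − 43.18 kHz = 10.9 kHz.
Distinct values: {8.96 kHz, 10.9 kHz, 11.42 kHz, 20.04 kHz}.

8.96 kHz, 10.9 kHz, 11.42 kHz, 20.04 kHz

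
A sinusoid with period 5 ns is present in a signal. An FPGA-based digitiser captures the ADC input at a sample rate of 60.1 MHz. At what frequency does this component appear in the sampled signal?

T = 5 ns → f = 1/T = 200 MHz.
200 MHz mod fs = 19.7 MHz.
19.7 MHz ≤ fs/2 = 30.05 MHz, appears at 19.7 MHz.

19.7 MHz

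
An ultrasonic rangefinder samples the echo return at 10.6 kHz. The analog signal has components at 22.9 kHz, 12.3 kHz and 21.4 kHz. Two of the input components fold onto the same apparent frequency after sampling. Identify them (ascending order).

12.3 kHz, 22.9 kHz

fs/2 = 5.3 kHz.
22.9 kHz mod fs = 1.7 kHz.
1.7 kHz ≤ fs/2 = 5.3 kHz, appears at 1.7 kHz.
12.3 kHz mod fs = 1.7 kHz.
1.7 kHz ≤ fs/2 = 5.3 kHz, appears at 1.7 kHz.
21.4 kHz mod fs = 0.2 kHz.
0.2 kHz ≤ fs/2 = 5.3 kHz, appears at 0.2 kHz.
12.3 kHz and 22.9 kHz both map to 1.7 kHz.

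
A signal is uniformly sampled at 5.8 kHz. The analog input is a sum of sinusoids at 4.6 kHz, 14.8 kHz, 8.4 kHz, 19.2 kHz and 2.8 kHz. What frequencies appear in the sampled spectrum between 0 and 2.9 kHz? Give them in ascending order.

fs/2 = 2.9 kHz.
4.6 kHz > fs/2 = 2.9 kHz, folds to fs − 4.6 kHz = 1.2 kHz.
14.8 kHz mod fs = 3.2 kHz.
3.2 kHz > fs/2 = 2.9 kHz, folds to fs − 3.2 kHz = 2.6 kHz.
8.4 kHz mod fs = 2.6 kHz.
2.6 kHz ≤ fs/2 = 2.9 kHz, appears at 2.6 kHz.
19.2 kHz mod fs = 1.8 kHz.
1.8 kHz ≤ fs/2 = 2.9 kHz, appears at 1.8 kHz.
2.8 kHz ≤ fs/2 = 2.9 kHz, passes unchanged.
Distinct values: {1.2 kHz, 1.8 kHz, 2.6 kHz, 2.8 kHz}.

1.2 kHz, 1.8 kHz, 2.6 kHz, 2.8 kHz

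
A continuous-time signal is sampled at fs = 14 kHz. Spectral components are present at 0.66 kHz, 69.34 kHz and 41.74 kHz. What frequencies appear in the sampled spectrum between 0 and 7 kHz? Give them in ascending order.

fs/2 = 7 kHz.
0.66 kHz ≤ fs/2 = 7 kHz, passes unchanged.
69.34 kHz mod fs = 13.34 kHz.
13.34 kHz > fs/2 = 7 kHz, folds to fs − 13.34 kHz = 0.66 kHz.
41.74 kHz mod fs = 13.74 kHz.
13.74 kHz > fs/2 = 7 kHz, folds to fs − 13.74 kHz = 0.26 kHz.
Distinct values: {0.26 kHz, 0.66 kHz}.

0.26 kHz, 0.66 kHz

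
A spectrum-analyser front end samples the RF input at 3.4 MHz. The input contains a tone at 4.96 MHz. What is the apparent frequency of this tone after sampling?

4.96 MHz mod fs = 1.56 MHz.
1.56 MHz ≤ fs/2 = 1.7 MHz, appears at 1.56 MHz.

1.56 MHz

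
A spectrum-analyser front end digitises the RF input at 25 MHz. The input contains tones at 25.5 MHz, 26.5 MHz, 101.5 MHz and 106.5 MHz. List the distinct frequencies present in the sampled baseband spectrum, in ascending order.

fs/2 = 12.5 MHz.
25.5 MHz mod fs = 0.5 MHz.
0.5 MHz ≤ fs/2 = 12.5 MHz, appears at 0.5 MHz.
26.5 MHz mod fs = 1.5 MHz.
1.5 MHz ≤ fs/2 = 12.5 MHz, appears at 1.5 MHz.
101.5 MHz mod fs = 1.5 MHz.
1.5 MHz ≤ fs/2 = 12.5 MHz, appears at 1.5 MHz.
106.5 MHz mod fs = 6.5 MHz.
6.5 MHz ≤ fs/2 = 12.5 MHz, appears at 6.5 MHz.
Distinct values: {0.5 MHz, 1.5 MHz, 6.5 MHz}.

0.5 MHz, 1.5 MHz, 6.5 MHz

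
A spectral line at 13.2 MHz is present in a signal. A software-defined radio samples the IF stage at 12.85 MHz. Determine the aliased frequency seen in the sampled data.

0.35 MHz

13.2 MHz mod fs = 0.35 MHz.
0.35 MHz ≤ fs/2 = 6.425 MHz, appears at 0.35 MHz.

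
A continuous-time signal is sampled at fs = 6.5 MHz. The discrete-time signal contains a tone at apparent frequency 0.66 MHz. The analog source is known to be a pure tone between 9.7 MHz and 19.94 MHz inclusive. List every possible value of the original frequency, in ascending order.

Frequencies that alias to 0.66 MHz are k·fs ± 0.66 MHz for integer k ≥ 0.
k=0: 0.66 MHz.
k=1: 5.84 MHz, 7.16 MHz.
k=2: 12.34 MHz, 13.66 MHz.
k=3: 18.84 MHz, 20.16 MHz.
k=4: 25.34 MHz, 26.66 MHz.
Within [9.7 MHz, 19.94 MHz]: 12.34 MHz, 13.66 MHz, 18.84 MHz.

12.34 MHz, 13.66 MHz, 18.84 MHz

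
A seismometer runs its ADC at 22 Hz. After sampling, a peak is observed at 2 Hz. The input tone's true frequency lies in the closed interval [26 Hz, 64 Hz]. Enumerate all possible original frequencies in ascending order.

Frequencies that alias to 2 Hz are k·fs ± 2 Hz for integer k ≥ 0.
k=0: 2 Hz.
k=1: 20 Hz, 24 Hz.
k=2: 42 Hz, 46 Hz.
k=3: 64 Hz, 68 Hz.
k=4: 86 Hz, 90 Hz.
Within [26 Hz, 64 Hz]: 42 Hz, 46 Hz, 64 Hz.

42 Hz, 46 Hz, 64 Hz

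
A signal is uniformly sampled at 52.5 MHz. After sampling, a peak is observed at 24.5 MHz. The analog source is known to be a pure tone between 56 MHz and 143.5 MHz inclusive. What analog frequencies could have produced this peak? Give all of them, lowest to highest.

Frequencies that alias to 24.5 MHz are k·fs ± 24.5 MHz for integer k ≥ 0.
k=0: 24.5 MHz.
k=1: 28 MHz, 77 MHz.
k=2: 80.5 MHz, 129.5 MHz.
k=3: 133 MHz, 182 MHz.
k=4: 185.5 MHz, 234.5 MHz.
Within [56 MHz, 143.5 MHz]: 77 MHz, 80.5 MHz, 129.5 MHz, 133 MHz.

77 MHz, 80.5 MHz, 129.5 MHz, 133 MHz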